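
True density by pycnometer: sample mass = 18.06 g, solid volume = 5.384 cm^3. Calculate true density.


TD = 18.06 / 5.384 = 3.354 g/cm^3

3.354


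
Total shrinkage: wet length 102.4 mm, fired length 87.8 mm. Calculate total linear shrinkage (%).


TS = (102.4 - 87.8) / 102.4 * 100 = 14.26%

14.26


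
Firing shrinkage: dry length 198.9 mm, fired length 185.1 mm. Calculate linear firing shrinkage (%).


FS = (198.9 - 185.1) / 198.9 * 100 = 6.94%

6.94


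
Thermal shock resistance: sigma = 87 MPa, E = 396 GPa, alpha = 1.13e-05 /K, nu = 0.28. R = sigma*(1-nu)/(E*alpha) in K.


R = 87*(1-0.28)/(396*1000*1.13e-05) = 14 K

14


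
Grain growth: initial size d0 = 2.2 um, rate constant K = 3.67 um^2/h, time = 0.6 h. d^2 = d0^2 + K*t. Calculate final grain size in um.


d^2 = 2.2^2 + 3.67*0.6 = 7.042
d = sqrt(7.042) = 2.65 um

2.65


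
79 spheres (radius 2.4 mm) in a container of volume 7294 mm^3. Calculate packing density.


V_sphere = 4/3*pi*2.4^3 = 57.9058 mm^3
Total V = 79*57.9058 = 4574.5582 mm^3
PD = 4574.5582 / 7294 = 0.627

0.627


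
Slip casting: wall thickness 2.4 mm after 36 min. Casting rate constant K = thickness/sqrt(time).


K = 2.4 / sqrt(36) = 2.4 / 6.0 = 0.4 mm/min^0.5

0.4


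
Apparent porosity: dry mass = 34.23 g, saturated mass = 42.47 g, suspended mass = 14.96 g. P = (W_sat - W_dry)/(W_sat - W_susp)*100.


P = (42.47 - 34.23) / (42.47 - 14.96) * 100 = 8.24 / 27.51 * 100 = 30.0%

30.0


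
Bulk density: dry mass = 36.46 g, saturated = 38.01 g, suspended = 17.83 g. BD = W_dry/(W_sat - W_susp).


BD = 36.46 / (38.01 - 17.83) = 36.46 / 20.18 = 1.807 g/cm^3

1.807


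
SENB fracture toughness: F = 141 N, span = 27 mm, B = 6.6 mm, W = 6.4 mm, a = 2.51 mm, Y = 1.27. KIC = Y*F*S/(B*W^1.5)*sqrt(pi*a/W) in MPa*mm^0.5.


KIC = 1.27*141*27/(6.6*6.4^1.5)*sqrt(pi*2.51/6.4) = 50.22

50.22


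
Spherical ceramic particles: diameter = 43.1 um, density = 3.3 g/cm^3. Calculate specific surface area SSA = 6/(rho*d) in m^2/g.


SSA = 6 / (3.3 * 43.1) = 0.042 m^2/g

0.042


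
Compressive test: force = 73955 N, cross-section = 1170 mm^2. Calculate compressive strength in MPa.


CS = 73955 / 1170 = 63.2 MPa

63.2


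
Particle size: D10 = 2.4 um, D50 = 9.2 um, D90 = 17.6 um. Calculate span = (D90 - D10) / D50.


Span = (17.6 - 2.4) / 9.2 = 15.2 / 9.2 = 1.652

1.652


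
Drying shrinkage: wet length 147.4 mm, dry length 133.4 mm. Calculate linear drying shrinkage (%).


DS = (147.4 - 133.4) / 147.4 * 100 = 9.5%

9.5


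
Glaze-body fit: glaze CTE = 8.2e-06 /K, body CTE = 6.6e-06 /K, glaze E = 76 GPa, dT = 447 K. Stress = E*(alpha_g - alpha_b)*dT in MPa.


Stress = 76*1000*(8.2e-06 - 6.6e-06)*447 = 54.4 MPa

54.4


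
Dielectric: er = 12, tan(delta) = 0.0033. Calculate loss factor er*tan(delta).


Loss = 12 * 0.0033 = 0.04

0.04


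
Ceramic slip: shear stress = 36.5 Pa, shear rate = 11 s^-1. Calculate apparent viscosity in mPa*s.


eta = tau/gamma * 1000 = 36.5/11 * 1000 = 3318.2 mPa*s

3318.2


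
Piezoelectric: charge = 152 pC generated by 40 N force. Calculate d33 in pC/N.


d33 = 152 / 40 = 3.8 pC/N

3.8


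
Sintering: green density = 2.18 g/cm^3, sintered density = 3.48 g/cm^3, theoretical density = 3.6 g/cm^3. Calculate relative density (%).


Relative = 3.48 / 3.6 * 100 = 96.7%

96.7


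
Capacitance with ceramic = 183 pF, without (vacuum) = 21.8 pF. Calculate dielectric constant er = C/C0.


er = 183 / 21.8 = 8.39

8.39


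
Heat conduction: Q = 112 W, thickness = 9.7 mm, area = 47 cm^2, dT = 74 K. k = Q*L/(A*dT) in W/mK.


k = 112*9.7/1000/(47/10000*74) = 3.12 W/mK

3.12


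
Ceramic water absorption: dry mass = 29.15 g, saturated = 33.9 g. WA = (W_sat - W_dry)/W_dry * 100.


WA = (33.9 - 29.15) / 29.15 * 100 = 16.3%

16.3


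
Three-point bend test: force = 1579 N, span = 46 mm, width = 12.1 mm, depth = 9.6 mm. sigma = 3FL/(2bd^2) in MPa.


sigma = 3*1579*46/(2*12.1*9.6^2) = 97.7 MPa

97.7


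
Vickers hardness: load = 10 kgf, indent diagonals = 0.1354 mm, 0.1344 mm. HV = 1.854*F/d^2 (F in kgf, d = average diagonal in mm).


d_avg = (0.1354+0.1344)/2 = 0.1349 mm
HV = 1.854*10/0.1349^2 = 1019

1019


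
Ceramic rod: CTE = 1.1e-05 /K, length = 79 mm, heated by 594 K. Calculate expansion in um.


dL = 1.1e-05 * 79 * 594 * 1000 = 516.186 um

516.186


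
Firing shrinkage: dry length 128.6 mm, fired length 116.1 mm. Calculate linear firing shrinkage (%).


FS = (128.6 - 116.1) / 128.6 * 100 = 9.72%

9.72


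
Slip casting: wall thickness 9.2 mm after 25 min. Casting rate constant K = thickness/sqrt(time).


K = 9.2 / sqrt(25) = 9.2 / 5.0 = 1.84 mm/min^0.5

1.84


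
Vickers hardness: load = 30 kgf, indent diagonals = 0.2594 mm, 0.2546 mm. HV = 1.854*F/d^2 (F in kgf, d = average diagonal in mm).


d_avg = (0.2594+0.2546)/2 = 0.257 mm
HV = 1.854*30/0.257^2 = 842

842


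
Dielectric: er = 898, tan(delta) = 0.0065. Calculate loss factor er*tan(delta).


Loss = 898 * 0.0065 = 5.837

5.837


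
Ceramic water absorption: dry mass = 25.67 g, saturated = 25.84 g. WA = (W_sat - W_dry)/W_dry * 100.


WA = (25.84 - 25.67) / 25.67 * 100 = 0.66%

0.66


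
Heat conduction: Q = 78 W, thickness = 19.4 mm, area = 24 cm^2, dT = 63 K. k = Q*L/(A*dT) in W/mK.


k = 78*19.4/1000/(24/10000*63) = 10.01 W/mK

10.01


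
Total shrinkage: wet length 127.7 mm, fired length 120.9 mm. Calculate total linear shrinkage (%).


TS = (127.7 - 120.9) / 127.7 * 100 = 5.32%

5.32


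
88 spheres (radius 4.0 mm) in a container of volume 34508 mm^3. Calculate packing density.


V_sphere = 4/3*pi*4.0^3 = 268.0826 mm^3
Total V = 88*268.0826 = 23591.2688 mm^3
PD = 23591.2688 / 34508 = 0.684

0.684


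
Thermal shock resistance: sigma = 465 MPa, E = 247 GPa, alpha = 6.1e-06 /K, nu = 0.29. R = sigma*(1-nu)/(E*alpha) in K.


R = 465*(1-0.29)/(247*1000*6.1e-06) = 219 K

219


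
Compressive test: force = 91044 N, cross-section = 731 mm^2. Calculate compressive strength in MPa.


CS = 91044 / 731 = 124.5 MPa

124.5


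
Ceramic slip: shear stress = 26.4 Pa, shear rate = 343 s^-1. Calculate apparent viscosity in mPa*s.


eta = tau/gamma * 1000 = 26.4/343 * 1000 = 77.0 mPa*s

77.0


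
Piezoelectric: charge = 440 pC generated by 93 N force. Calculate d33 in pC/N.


d33 = 440 / 93 = 4.7 pC/N

4.7


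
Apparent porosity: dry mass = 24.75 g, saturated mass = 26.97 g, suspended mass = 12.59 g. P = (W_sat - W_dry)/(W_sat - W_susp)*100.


P = (26.97 - 24.75) / (26.97 - 12.59) * 100 = 2.22 / 14.38 * 100 = 15.4%

15.4


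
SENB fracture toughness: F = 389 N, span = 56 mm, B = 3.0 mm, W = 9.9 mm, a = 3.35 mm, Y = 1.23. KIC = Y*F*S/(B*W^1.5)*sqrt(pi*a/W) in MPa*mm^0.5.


KIC = 1.23*389*56/(3.0*9.9^1.5)*sqrt(pi*3.35/9.9) = 295.63

295.63


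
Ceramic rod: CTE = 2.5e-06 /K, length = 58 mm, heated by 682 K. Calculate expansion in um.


dL = 2.5e-06 * 58 * 682 * 1000 = 98.89 um

98.89


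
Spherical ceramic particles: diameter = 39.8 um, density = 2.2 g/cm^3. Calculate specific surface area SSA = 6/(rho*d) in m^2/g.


SSA = 6 / (2.2 * 39.8) = 0.069 m^2/g

0.069


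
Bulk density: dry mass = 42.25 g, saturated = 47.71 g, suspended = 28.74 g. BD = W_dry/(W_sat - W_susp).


BD = 42.25 / (47.71 - 28.74) = 42.25 / 18.97 = 2.227 g/cm^3

2.227


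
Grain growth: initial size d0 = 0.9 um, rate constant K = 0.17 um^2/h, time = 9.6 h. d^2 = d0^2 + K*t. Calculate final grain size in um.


d^2 = 0.9^2 + 0.17*9.6 = 2.442
d = sqrt(2.442) = 1.56 um

1.56


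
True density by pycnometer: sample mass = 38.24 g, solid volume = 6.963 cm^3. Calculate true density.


TD = 38.24 / 6.963 = 5.492 g/cm^3

5.492


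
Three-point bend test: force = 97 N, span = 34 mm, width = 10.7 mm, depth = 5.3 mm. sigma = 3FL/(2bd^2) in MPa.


sigma = 3*97*34/(2*10.7*5.3^2) = 16.5 MPa

16.5


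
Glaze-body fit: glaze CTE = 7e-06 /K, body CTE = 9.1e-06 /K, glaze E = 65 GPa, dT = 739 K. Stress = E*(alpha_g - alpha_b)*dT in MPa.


Stress = 65*1000*(7e-06 - 9.1e-06)*739 = -100.9 MPa

-100.9


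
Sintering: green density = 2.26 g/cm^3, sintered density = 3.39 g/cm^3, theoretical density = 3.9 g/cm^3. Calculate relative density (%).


Relative = 3.39 / 3.9 * 100 = 86.9%

86.9


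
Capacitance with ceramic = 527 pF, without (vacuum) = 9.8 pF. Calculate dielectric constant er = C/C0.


er = 527 / 9.8 = 53.78

53.78


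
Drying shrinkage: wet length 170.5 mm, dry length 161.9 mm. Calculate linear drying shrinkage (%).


DS = (170.5 - 161.9) / 170.5 * 100 = 5.04%

5.04


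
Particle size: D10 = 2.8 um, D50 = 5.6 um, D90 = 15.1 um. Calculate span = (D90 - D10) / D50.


Span = (15.1 - 2.8) / 5.6 = 12.3 / 5.6 = 2.196

2.196


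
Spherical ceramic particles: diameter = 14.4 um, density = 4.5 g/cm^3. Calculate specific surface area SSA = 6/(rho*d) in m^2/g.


SSA = 6 / (4.5 * 14.4) = 0.093 m^2/g

0.093


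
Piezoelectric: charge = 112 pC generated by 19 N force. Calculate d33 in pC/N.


d33 = 112 / 19 = 5.9 pC/N

5.9


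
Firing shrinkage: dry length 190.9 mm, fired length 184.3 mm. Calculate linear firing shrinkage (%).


FS = (190.9 - 184.3) / 190.9 * 100 = 3.46%

3.46


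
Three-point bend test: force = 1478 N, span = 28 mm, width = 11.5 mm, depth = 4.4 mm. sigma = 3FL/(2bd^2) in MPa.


sigma = 3*1478*28/(2*11.5*4.4^2) = 278.8 MPa

278.8


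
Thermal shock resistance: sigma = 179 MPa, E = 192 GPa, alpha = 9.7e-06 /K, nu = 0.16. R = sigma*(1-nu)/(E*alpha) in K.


R = 179*(1-0.16)/(192*1000*9.7e-06) = 81 K

81


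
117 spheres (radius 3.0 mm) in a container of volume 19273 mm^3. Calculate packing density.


V_sphere = 4/3*pi*3.0^3 = 113.0973 mm^3
Total V = 117*113.0973 = 13232.3841 mm^3
PD = 13232.3841 / 19273 = 0.687

0.687


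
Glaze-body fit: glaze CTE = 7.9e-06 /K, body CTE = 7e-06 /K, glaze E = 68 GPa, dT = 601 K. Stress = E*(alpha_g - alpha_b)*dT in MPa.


Stress = 68*1000*(7.9e-06 - 7e-06)*601 = 36.8 MPa

36.8


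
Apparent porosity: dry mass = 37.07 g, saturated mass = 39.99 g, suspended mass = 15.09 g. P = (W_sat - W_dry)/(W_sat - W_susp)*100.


P = (39.99 - 37.07) / (39.99 - 15.09) * 100 = 2.92 / 24.9 * 100 = 11.7%

11.7


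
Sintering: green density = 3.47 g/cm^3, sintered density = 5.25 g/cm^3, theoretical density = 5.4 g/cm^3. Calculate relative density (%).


Relative = 5.25 / 5.4 * 100 = 97.2%

97.2


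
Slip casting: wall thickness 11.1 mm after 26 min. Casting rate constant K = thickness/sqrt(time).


K = 11.1 / sqrt(26) = 11.1 / 5.099 = 2.177 mm/min^0.5

2.177


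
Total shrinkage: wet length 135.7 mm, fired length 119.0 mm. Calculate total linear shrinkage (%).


TS = (135.7 - 119.0) / 135.7 * 100 = 12.31%

12.31


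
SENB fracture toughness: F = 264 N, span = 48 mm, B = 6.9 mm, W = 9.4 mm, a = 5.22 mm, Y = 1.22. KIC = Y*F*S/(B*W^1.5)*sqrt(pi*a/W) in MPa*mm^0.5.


KIC = 1.22*264*48/(6.9*9.4^1.5)*sqrt(pi*5.22/9.4) = 102.69

102.69


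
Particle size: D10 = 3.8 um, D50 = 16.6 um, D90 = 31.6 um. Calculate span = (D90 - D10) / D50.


Span = (31.6 - 3.8) / 16.6 = 27.8 / 16.6 = 1.675

1.675


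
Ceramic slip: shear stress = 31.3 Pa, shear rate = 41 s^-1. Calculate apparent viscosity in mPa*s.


eta = tau/gamma * 1000 = 31.3/41 * 1000 = 763.4 mPa*s

763.4


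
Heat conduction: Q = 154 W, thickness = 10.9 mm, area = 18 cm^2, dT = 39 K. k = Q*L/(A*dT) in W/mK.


k = 154*10.9/1000/(18/10000*39) = 23.91 W/mK

23.91


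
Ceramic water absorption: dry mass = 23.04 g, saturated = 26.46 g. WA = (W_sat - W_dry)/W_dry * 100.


WA = (26.46 - 23.04) / 23.04 * 100 = 14.84%

14.84


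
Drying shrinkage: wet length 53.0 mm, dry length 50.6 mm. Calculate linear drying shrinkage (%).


DS = (53.0 - 50.6) / 53.0 * 100 = 4.53%

4.53


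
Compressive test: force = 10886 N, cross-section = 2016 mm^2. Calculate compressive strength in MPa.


CS = 10886 / 2016 = 5.4 MPa

5.4


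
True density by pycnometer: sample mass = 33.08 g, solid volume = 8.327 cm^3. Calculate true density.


TD = 33.08 / 8.327 = 3.973 g/cm^3

3.973


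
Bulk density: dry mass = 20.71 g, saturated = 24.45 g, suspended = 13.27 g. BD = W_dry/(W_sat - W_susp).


BD = 20.71 / (24.45 - 13.27) = 20.71 / 11.18 = 1.852 g/cm^3

1.852


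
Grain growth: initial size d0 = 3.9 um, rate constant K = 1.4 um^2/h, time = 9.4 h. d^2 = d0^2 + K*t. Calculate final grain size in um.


d^2 = 3.9^2 + 1.4*9.4 = 28.37
d = sqrt(28.37) = 5.33 um

5.33


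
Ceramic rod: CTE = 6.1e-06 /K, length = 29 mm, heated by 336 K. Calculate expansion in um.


dL = 6.1e-06 * 29 * 336 * 1000 = 59.438 um

59.438


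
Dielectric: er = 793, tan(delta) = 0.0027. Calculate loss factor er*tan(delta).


Loss = 793 * 0.0027 = 2.141

2.141


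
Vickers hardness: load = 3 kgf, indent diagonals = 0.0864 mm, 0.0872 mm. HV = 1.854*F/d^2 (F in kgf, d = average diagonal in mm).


d_avg = (0.0864+0.0872)/2 = 0.0868 mm
HV = 1.854*3/0.0868^2 = 738

738


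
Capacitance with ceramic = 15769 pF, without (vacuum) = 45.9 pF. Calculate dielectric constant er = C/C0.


er = 15769 / 45.9 = 343.55

343.55


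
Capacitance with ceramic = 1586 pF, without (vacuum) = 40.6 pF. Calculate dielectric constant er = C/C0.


er = 1586 / 40.6 = 39.06

39.06


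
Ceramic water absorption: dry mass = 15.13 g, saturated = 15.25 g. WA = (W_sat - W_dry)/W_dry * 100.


WA = (15.25 - 15.13) / 15.13 * 100 = 0.79%

0.79


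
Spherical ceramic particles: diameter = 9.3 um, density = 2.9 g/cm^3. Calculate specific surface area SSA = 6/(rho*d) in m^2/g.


SSA = 6 / (2.9 * 9.3) = 0.222 m^2/g

0.222


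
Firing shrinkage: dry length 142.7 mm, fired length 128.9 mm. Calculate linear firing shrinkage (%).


FS = (142.7 - 128.9) / 142.7 * 100 = 9.67%

9.67


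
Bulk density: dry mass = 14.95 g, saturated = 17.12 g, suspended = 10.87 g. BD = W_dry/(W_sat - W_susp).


BD = 14.95 / (17.12 - 10.87) = 14.95 / 6.25 = 2.392 g/cm^3

2.392


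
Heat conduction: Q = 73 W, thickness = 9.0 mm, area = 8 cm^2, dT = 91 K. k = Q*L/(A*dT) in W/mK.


k = 73*9.0/1000/(8/10000*91) = 9.02 W/mK

9.02


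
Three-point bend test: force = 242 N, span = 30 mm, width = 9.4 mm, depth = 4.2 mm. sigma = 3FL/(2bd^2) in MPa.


sigma = 3*242*30/(2*9.4*4.2^2) = 65.7 MPa

65.7


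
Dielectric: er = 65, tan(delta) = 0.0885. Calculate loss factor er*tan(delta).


Loss = 65 * 0.0885 = 5.753

5.753


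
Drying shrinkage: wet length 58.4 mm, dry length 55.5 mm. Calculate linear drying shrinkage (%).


DS = (58.4 - 55.5) / 58.4 * 100 = 4.97%

4.97


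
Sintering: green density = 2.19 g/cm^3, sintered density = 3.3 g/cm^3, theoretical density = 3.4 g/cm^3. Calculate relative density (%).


Relative = 3.3 / 3.4 * 100 = 97.1%

97.1


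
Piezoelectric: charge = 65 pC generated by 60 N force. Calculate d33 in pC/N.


d33 = 65 / 60 = 1.1 pC/N

1.1


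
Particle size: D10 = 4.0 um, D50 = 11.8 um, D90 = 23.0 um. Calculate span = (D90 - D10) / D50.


Span = (23.0 - 4.0) / 11.8 = 19.0 / 11.8 = 1.61

1.61


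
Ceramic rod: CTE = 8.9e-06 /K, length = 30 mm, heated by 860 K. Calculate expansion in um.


dL = 8.9e-06 * 30 * 860 * 1000 = 229.62 um

229.62


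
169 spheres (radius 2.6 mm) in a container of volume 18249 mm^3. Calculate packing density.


V_sphere = 4/3*pi*2.6^3 = 73.6222 mm^3
Total V = 169*73.6222 = 12442.1518 mm^3
PD = 12442.1518 / 18249 = 0.682

0.682


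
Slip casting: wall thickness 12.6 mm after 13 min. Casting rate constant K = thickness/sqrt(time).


K = 12.6 / sqrt(13) = 12.6 / 3.6056 = 3.495 mm/min^0.5

3.495


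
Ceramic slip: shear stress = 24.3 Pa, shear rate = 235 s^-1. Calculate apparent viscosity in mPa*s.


eta = tau/gamma * 1000 = 24.3/235 * 1000 = 103.4 mPa*s

103.4


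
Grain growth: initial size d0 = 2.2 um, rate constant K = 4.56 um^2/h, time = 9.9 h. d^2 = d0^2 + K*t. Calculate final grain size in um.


d^2 = 2.2^2 + 4.56*9.9 = 49.984
d = sqrt(49.984) = 7.07 um

7.07


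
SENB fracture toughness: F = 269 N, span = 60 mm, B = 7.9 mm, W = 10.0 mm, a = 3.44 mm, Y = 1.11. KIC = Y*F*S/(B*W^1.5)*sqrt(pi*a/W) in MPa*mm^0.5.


KIC = 1.11*269*60/(7.9*10.0^1.5)*sqrt(pi*3.44/10.0) = 74.55

74.55


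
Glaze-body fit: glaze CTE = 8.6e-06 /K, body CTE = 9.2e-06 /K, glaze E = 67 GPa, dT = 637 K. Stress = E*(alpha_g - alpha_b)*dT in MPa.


Stress = 67*1000*(8.6e-06 - 9.2e-06)*637 = -25.6 MPa

-25.6


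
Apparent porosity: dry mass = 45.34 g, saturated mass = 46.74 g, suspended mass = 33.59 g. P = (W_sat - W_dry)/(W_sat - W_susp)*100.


P = (46.74 - 45.34) / (46.74 - 33.59) * 100 = 1.4 / 13.15 * 100 = 10.6%

10.6


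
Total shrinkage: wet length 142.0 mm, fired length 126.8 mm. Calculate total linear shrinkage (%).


TS = (142.0 - 126.8) / 142.0 * 100 = 10.7%

10.7


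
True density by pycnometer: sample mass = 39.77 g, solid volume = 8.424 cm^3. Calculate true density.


TD = 39.77 / 8.424 = 4.721 g/cm^3

4.721


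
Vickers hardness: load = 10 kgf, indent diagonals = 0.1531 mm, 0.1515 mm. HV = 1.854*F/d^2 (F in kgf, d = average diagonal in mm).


d_avg = (0.1531+0.1515)/2 = 0.1523 mm
HV = 1.854*10/0.1523^2 = 799

799


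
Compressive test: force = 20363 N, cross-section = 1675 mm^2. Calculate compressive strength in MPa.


CS = 20363 / 1675 = 12.2 MPa

12.2


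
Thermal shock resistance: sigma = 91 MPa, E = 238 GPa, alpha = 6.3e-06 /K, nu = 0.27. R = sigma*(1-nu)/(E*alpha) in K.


R = 91*(1-0.27)/(238*1000*6.3e-06) = 44 K

44


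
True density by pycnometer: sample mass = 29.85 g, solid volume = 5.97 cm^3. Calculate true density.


TD = 29.85 / 5.97 = 5.0 g/cm^3

5.0


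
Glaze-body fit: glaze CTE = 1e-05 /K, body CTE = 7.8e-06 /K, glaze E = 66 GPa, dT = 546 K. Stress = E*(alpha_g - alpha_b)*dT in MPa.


Stress = 66*1000*(1e-05 - 7.8e-06)*546 = 79.3 MPa

79.3


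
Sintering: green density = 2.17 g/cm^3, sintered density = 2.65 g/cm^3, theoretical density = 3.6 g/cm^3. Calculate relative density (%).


Relative = 2.65 / 3.6 * 100 = 73.6%

73.6


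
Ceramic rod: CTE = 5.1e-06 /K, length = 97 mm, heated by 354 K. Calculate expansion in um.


dL = 5.1e-06 * 97 * 354 * 1000 = 175.124 um

175.124


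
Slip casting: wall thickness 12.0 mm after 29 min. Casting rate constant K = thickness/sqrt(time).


K = 12.0 / sqrt(29) = 12.0 / 5.3852 = 2.228 mm/min^0.5

2.228


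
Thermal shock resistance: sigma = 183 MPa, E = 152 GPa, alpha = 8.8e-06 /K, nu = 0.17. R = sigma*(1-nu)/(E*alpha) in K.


R = 183*(1-0.17)/(152*1000*8.8e-06) = 114 K

114


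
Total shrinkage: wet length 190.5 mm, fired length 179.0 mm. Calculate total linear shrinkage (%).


TS = (190.5 - 179.0) / 190.5 * 100 = 6.04%

6.04


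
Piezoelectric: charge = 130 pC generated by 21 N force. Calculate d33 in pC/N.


d33 = 130 / 21 = 6.2 pC/N

6.2


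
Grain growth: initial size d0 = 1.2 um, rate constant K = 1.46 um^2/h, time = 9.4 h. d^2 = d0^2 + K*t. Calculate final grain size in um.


d^2 = 1.2^2 + 1.46*9.4 = 15.164
d = sqrt(15.164) = 3.89 um

3.89


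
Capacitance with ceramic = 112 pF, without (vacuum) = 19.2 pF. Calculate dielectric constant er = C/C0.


er = 112 / 19.2 = 5.83

5.83


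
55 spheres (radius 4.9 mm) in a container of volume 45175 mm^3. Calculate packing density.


V_sphere = 4/3*pi*4.9^3 = 492.807 mm^3
Total V = 55*492.807 = 27104.385 mm^3
PD = 27104.385 / 45175 = 0.6

0.6


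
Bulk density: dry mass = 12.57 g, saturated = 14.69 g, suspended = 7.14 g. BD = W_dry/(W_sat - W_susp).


BD = 12.57 / (14.69 - 7.14) = 12.57 / 7.55 = 1.665 g/cm^3

1.665


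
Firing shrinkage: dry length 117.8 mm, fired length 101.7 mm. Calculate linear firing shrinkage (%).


FS = (117.8 - 101.7) / 117.8 * 100 = 13.67%

13.67


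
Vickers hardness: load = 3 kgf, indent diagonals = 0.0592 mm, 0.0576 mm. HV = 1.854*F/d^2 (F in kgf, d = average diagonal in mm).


d_avg = (0.0592+0.0576)/2 = 0.0584 mm
HV = 1.854*3/0.0584^2 = 1631

1631


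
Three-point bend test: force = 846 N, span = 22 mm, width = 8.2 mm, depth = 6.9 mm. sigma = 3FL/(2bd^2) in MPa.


sigma = 3*846*22/(2*8.2*6.9^2) = 71.5 MPa

71.5


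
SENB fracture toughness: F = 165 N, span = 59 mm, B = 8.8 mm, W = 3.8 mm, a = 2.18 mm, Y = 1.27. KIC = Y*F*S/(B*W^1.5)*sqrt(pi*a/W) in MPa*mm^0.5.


KIC = 1.27*165*59/(8.8*3.8^1.5)*sqrt(pi*2.18/3.8) = 254.62

254.62


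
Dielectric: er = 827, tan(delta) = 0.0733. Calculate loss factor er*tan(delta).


Loss = 827 * 0.0733 = 60.619

60.619


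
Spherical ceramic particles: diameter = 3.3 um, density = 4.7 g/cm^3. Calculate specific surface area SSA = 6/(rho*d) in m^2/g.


SSA = 6 / (4.7 * 3.3) = 0.387 m^2/g

0.387


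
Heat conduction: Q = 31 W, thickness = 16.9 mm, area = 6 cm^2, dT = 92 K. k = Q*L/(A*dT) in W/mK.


k = 31*16.9/1000/(6/10000*92) = 9.49 W/mK

9.49


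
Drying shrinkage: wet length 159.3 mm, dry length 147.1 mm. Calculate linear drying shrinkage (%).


DS = (159.3 - 147.1) / 159.3 * 100 = 7.66%

7.66


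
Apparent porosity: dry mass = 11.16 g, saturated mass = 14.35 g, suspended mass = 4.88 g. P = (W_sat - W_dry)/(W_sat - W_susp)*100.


P = (14.35 - 11.16) / (14.35 - 4.88) * 100 = 3.19 / 9.47 * 100 = 33.7%

33.7


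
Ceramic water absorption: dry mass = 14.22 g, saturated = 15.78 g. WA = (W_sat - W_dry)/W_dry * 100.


WA = (15.78 - 14.22) / 14.22 * 100 = 10.97%

10.97


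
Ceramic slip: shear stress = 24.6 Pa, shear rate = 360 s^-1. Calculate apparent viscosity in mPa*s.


eta = tau/gamma * 1000 = 24.6/360 * 1000 = 68.3 mPa*s

68.3


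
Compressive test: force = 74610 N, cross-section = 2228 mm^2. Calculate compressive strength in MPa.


CS = 74610 / 2228 = 33.5 MPa

33.5


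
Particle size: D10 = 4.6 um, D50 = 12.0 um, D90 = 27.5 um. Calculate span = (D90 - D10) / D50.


Span = (27.5 - 4.6) / 12.0 = 22.9 / 12.0 = 1.908

1.908


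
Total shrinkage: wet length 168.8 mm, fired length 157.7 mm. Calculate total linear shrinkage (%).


TS = (168.8 - 157.7) / 168.8 * 100 = 6.58%

6.58


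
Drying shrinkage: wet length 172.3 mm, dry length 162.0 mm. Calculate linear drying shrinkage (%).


DS = (172.3 - 162.0) / 172.3 * 100 = 5.98%

5.98


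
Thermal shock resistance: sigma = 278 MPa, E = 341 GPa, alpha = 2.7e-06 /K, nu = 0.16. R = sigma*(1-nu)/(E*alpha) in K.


R = 278*(1-0.16)/(341*1000*2.7e-06) = 254 K

254


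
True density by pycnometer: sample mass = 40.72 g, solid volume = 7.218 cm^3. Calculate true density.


TD = 40.72 / 7.218 = 5.641 g/cm^3

5.641


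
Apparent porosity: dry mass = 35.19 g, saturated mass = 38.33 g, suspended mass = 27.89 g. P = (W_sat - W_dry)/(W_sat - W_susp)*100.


P = (38.33 - 35.19) / (38.33 - 27.89) * 100 = 3.14 / 10.44 * 100 = 30.1%

30.1


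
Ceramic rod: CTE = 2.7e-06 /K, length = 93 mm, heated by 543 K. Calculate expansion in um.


dL = 2.7e-06 * 93 * 543 * 1000 = 136.347 um

136.347


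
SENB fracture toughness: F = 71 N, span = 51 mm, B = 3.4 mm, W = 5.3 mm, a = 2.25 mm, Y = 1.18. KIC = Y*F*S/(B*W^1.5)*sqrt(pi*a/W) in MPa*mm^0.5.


KIC = 1.18*71*51/(3.4*5.3^1.5)*sqrt(pi*2.25/5.3) = 118.94

118.94


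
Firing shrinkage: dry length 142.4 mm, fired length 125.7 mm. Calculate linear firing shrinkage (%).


FS = (142.4 - 125.7) / 142.4 * 100 = 11.73%

11.73


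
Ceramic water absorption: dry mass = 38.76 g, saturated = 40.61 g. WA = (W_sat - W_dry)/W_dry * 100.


WA = (40.61 - 38.76) / 38.76 * 100 = 4.77%

4.77


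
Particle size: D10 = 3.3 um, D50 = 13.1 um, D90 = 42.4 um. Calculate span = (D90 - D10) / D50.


Span = (42.4 - 3.3) / 13.1 = 39.1 / 13.1 = 2.985

2.985


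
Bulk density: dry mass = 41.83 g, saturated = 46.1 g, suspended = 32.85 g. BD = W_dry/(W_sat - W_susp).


BD = 41.83 / (46.1 - 32.85) = 41.83 / 13.25 = 3.157 g/cm^3

3.157


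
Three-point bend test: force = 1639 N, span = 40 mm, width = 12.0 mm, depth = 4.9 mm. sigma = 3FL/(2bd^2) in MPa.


sigma = 3*1639*40/(2*12.0*4.9^2) = 341.3 MPa

341.3


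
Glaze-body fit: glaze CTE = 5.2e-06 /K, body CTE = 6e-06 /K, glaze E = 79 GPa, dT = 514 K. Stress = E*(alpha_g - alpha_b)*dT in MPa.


Stress = 79*1000*(5.2e-06 - 6e-06)*514 = -32.5 MPa

-32.5


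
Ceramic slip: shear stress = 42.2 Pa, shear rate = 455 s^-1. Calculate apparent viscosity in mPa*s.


eta = tau/gamma * 1000 = 42.2/455 * 1000 = 92.7 mPa*s

92.7


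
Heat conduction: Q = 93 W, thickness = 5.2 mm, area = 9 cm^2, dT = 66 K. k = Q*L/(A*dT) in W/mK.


k = 93*5.2/1000/(9/10000*66) = 8.14 W/mK

8.14


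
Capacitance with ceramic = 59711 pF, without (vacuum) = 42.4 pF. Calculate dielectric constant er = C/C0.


er = 59711 / 42.4 = 1408.28

1408.28


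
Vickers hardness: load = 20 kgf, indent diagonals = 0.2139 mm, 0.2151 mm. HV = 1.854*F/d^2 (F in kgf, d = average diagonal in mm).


d_avg = (0.2139+0.2151)/2 = 0.2145 mm
HV = 1.854*20/0.2145^2 = 806

806


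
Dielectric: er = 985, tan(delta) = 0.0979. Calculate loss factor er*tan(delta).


Loss = 985 * 0.0979 = 96.432

96.432


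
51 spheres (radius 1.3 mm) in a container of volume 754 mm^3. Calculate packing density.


V_sphere = 4/3*pi*1.3^3 = 9.2028 mm^3
Total V = 51*9.2028 = 469.3428 mm^3
PD = 469.3428 / 754 = 0.622

0.622


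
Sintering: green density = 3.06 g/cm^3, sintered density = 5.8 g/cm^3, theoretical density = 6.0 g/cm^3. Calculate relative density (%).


Relative = 5.8 / 6.0 * 100 = 96.7%

96.7


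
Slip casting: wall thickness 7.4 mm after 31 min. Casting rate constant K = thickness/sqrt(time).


K = 7.4 / sqrt(31) = 7.4 / 5.5678 = 1.329 mm/min^0.5

1.329


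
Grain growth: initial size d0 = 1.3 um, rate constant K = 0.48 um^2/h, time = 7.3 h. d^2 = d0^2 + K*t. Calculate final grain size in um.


d^2 = 1.3^2 + 0.48*7.3 = 5.194
d = sqrt(5.194) = 2.28 um

2.28


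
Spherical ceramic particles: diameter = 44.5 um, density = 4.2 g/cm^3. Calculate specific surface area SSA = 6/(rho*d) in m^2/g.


SSA = 6 / (4.2 * 44.5) = 0.032 m^2/g

0.032


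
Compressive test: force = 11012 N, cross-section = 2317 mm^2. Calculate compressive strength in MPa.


CS = 11012 / 2317 = 4.8 MPa

4.8


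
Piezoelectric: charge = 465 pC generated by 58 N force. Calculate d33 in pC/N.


d33 = 465 / 58 = 8.0 pC/N

8.0


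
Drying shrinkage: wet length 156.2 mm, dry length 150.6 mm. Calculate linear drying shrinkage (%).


DS = (156.2 - 150.6) / 156.2 * 100 = 3.59%

3.59


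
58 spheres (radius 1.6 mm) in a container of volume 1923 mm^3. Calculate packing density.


V_sphere = 4/3*pi*1.6^3 = 17.1573 mm^3
Total V = 58*17.1573 = 995.1234 mm^3
PD = 995.1234 / 1923 = 0.517

0.517


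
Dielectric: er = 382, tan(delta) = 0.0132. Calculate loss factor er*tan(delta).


Loss = 382 * 0.0132 = 5.042

5.042


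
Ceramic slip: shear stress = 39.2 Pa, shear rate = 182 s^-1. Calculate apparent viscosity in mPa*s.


eta = tau/gamma * 1000 = 39.2/182 * 1000 = 215.4 mPa*s

215.4


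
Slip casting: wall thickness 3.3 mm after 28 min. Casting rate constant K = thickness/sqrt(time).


K = 3.3 / sqrt(28) = 3.3 / 5.2915 = 0.624 mm/min^0.5

0.624


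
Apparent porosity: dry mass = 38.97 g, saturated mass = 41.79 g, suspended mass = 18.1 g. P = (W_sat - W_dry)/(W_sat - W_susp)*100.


P = (41.79 - 38.97) / (41.79 - 18.1) * 100 = 2.82 / 23.69 * 100 = 11.9%

11.9


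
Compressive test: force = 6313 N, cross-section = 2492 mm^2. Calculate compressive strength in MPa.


CS = 6313 / 2492 = 2.5 MPa

2.5


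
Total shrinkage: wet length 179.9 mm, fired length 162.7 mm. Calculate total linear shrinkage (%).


TS = (179.9 - 162.7) / 179.9 * 100 = 9.56%

9.56


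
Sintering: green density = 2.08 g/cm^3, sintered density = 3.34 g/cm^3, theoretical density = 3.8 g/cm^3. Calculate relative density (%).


Relative = 3.34 / 3.8 * 100 = 87.9%

87.9


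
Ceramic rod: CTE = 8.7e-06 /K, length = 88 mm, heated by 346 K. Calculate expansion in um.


dL = 8.7e-06 * 88 * 346 * 1000 = 264.898 um

264.898


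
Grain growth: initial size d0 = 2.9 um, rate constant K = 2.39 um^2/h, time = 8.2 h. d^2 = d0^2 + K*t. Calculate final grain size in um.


d^2 = 2.9^2 + 2.39*8.2 = 28.008
d = sqrt(28.008) = 5.29 um

5.29


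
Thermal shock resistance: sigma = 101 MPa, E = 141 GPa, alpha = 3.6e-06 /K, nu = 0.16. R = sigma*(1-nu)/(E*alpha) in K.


R = 101*(1-0.16)/(141*1000*3.6e-06) = 167 K

167


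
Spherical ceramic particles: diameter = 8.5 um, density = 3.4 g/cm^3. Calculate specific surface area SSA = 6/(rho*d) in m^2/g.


SSA = 6 / (3.4 * 8.5) = 0.208 m^2/g

0.208


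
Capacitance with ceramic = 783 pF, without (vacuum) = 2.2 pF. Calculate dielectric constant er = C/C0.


er = 783 / 2.2 = 355.91

355.91


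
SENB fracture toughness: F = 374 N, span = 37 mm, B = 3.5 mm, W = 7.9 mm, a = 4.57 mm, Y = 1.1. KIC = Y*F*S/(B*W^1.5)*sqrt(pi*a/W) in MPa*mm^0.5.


KIC = 1.1*374*37/(3.5*7.9^1.5)*sqrt(pi*4.57/7.9) = 264.04

264.04


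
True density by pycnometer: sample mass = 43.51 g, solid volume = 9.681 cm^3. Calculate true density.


TD = 43.51 / 9.681 = 4.494 g/cm^3

4.494


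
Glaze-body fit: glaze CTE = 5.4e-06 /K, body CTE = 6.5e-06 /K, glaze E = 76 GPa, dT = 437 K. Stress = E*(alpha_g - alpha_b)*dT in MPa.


Stress = 76*1000*(5.4e-06 - 6.5e-06)*437 = -36.5 MPa

-36.5


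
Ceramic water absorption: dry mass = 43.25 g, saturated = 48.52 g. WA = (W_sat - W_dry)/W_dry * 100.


WA = (48.52 - 43.25) / 43.25 * 100 = 12.18%

12.18


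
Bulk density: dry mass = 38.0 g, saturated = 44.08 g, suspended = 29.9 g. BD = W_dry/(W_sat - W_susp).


BD = 38.0 / (44.08 - 29.9) = 38.0 / 14.18 = 2.68 g/cm^3

2.68


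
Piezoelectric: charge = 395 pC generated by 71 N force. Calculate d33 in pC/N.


d33 = 395 / 71 = 5.6 pC/N

5.6


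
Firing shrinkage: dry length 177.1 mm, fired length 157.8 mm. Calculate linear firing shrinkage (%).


FS = (177.1 - 157.8) / 177.1 * 100 = 10.9%

10.9


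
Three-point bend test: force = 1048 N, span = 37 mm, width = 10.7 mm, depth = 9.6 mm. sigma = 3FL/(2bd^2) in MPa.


sigma = 3*1048*37/(2*10.7*9.6^2) = 59.0 MPa

59.0


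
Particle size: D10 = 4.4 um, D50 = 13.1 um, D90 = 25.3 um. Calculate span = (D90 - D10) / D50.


Span = (25.3 - 4.4) / 13.1 = 20.9 / 13.1 = 1.595

1.595


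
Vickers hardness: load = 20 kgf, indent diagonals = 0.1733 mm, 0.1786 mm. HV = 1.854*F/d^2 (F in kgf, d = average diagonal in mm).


d_avg = (0.1733+0.1786)/2 = 0.17595 mm
HV = 1.854*20/0.17595^2 = 1198

1198


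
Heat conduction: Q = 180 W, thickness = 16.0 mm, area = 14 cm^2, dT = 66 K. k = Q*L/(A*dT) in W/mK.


k = 180*16.0/1000/(14/10000*66) = 31.17 W/mK

31.17


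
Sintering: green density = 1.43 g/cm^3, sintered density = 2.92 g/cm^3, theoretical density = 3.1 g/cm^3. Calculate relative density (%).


Relative = 2.92 / 3.1 * 100 = 94.2%

94.2


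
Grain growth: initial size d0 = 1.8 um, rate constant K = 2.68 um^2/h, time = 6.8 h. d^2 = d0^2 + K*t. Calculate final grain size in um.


d^2 = 1.8^2 + 2.68*6.8 = 21.464
d = sqrt(21.464) = 4.63 um

4.63


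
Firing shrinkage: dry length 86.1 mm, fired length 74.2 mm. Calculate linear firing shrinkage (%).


FS = (86.1 - 74.2) / 86.1 * 100 = 13.82%

13.82


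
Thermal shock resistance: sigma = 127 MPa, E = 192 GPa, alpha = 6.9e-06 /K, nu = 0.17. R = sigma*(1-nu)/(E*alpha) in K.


R = 127*(1-0.17)/(192*1000*6.9e-06) = 80 K

80


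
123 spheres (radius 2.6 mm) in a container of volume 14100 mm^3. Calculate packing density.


V_sphere = 4/3*pi*2.6^3 = 73.6222 mm^3
Total V = 123*73.6222 = 9055.5306 mm^3
PD = 9055.5306 / 14100 = 0.642

0.642


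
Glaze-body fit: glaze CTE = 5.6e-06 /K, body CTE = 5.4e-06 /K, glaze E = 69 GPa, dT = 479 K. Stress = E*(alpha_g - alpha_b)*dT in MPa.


Stress = 69*1000*(5.6e-06 - 5.4e-06)*479 = 6.6 MPa

6.6


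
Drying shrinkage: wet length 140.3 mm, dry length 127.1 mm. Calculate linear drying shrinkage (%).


DS = (140.3 - 127.1) / 140.3 * 100 = 9.41%

9.41


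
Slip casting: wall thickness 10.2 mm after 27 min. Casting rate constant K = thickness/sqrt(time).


K = 10.2 / sqrt(27) = 10.2 / 5.1962 = 1.963 mm/min^0.5

1.963


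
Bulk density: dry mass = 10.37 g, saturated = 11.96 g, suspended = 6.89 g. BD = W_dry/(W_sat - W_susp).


BD = 10.37 / (11.96 - 6.89) = 10.37 / 5.07 = 2.045 g/cm^3

2.045


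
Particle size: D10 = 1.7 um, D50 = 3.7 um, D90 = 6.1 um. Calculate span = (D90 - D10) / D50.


Span = (6.1 - 1.7) / 3.7 = 4.4 / 3.7 = 1.189

1.189


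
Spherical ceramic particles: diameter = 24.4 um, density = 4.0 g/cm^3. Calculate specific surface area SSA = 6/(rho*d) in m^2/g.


SSA = 6 / (4.0 * 24.4) = 0.061 m^2/g

0.061


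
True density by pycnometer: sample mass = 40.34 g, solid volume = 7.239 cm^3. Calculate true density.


TD = 40.34 / 7.239 = 5.573 g/cm^3

5.573


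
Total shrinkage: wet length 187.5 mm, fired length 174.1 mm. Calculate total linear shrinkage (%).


TS = (187.5 - 174.1) / 187.5 * 100 = 7.15%

7.15


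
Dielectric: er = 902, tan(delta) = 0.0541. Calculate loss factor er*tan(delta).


Loss = 902 * 0.0541 = 48.798

48.798


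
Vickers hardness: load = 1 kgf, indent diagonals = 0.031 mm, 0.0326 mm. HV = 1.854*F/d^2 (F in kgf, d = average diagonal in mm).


d_avg = (0.031+0.0326)/2 = 0.0318 mm
HV = 1.854*1/0.0318^2 = 1833

1833


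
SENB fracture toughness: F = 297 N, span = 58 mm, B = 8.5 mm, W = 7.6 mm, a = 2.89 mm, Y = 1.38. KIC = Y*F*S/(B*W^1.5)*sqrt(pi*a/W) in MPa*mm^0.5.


KIC = 1.38*297*58/(8.5*7.6^1.5)*sqrt(pi*2.89/7.6) = 145.9

145.9


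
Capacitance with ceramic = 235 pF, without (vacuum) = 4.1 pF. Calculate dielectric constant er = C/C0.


er = 235 / 4.1 = 57.32

57.32


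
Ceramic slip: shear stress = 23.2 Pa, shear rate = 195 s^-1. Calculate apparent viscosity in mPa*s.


eta = tau/gamma * 1000 = 23.2/195 * 1000 = 119.0 mPa*s

119.0


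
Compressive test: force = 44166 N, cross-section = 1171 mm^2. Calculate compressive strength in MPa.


CS = 44166 / 1171 = 37.7 MPa

37.7


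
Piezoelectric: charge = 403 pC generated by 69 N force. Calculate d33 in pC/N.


d33 = 403 / 69 = 5.8 pC/N

5.8


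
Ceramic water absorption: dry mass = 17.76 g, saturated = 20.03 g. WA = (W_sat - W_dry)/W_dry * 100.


WA = (20.03 - 17.76) / 17.76 * 100 = 12.78%

12.78


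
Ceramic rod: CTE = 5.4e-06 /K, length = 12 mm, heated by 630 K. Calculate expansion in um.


dL = 5.4e-06 * 12 * 630 * 1000 = 40.824 um

40.824


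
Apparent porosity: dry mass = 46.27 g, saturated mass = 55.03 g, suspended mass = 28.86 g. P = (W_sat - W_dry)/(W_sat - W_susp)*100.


P = (55.03 - 46.27) / (55.03 - 28.86) * 100 = 8.76 / 26.17 * 100 = 33.5%

33.5


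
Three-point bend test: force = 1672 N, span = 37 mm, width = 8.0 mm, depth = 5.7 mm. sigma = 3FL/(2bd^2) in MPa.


sigma = 3*1672*37/(2*8.0*5.7^2) = 357.0 MPa

357.0


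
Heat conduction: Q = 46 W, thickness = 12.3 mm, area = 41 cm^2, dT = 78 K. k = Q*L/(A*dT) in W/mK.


k = 46*12.3/1000/(41/10000*78) = 1.77 W/mK

1.77


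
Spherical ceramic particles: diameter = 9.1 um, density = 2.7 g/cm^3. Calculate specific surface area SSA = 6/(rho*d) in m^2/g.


SSA = 6 / (2.7 * 9.1) = 0.244 m^2/g

0.244


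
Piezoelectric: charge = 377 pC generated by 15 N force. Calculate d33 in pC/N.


d33 = 377 / 15 = 25.1 pC/N

25.1


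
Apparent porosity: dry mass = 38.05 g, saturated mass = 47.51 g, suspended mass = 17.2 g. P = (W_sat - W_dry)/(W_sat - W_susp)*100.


P = (47.51 - 38.05) / (47.51 - 17.2) * 100 = 9.46 / 30.31 * 100 = 31.2%

31.2


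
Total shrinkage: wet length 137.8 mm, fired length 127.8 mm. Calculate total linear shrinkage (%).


TS = (137.8 - 127.8) / 137.8 * 100 = 7.26%

7.26


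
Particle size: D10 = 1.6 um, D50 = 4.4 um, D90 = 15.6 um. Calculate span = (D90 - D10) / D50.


Span = (15.6 - 1.6) / 4.4 = 14.0 / 4.4 = 3.182

3.182


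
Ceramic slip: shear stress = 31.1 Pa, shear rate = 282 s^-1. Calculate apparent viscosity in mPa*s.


eta = tau/gamma * 1000 = 31.1/282 * 1000 = 110.3 mPa*s

110.3


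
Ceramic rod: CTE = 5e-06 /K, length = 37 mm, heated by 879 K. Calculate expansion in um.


dL = 5e-06 * 37 * 879 * 1000 = 162.615 um

162.615


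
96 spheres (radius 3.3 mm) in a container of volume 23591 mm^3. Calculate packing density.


V_sphere = 4/3*pi*3.3^3 = 150.5326 mm^3
Total V = 96*150.5326 = 14451.1296 mm^3
PD = 14451.1296 / 23591 = 0.613

0.613


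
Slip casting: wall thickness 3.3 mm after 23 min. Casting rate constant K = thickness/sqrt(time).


K = 3.3 / sqrt(23) = 3.3 / 4.7958 = 0.688 mm/min^0.5

0.688


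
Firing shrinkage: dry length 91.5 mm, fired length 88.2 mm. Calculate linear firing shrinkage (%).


FS = (91.5 - 88.2) / 91.5 * 100 = 3.61%

3.61


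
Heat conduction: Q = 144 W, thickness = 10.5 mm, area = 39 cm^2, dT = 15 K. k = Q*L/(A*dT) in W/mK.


k = 144*10.5/1000/(39/10000*15) = 25.85 W/mK

25.85


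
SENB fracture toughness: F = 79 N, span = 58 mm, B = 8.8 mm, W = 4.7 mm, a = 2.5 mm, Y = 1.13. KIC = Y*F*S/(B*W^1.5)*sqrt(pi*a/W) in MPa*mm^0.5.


KIC = 1.13*79*58/(8.8*4.7^1.5)*sqrt(pi*2.5/4.7) = 74.64

74.64


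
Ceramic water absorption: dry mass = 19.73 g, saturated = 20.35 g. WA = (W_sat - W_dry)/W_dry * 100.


WA = (20.35 - 19.73) / 19.73 * 100 = 3.14%

3.14


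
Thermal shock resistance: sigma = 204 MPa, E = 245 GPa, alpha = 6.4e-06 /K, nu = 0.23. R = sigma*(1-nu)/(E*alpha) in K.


R = 204*(1-0.23)/(245*1000*6.4e-06) = 100 K

100


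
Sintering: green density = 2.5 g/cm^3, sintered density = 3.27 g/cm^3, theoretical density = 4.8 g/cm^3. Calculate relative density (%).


Relative = 3.27 / 4.8 * 100 = 68.1%

68.1


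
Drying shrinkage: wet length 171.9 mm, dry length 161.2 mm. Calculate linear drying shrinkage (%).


DS = (171.9 - 161.2) / 171.9 * 100 = 6.22%

6.22


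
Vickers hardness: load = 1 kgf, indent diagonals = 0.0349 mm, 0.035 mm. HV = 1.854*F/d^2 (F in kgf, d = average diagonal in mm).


d_avg = (0.0349+0.035)/2 = 0.03495 mm
HV = 1.854*1/0.03495^2 = 1518

1518


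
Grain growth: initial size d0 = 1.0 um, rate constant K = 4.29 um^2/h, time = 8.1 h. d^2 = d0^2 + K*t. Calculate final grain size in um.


d^2 = 1.0^2 + 4.29*8.1 = 35.749
d = sqrt(35.749) = 5.98 um

5.98


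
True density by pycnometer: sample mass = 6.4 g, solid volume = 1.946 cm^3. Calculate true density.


TD = 6.4 / 1.946 = 3.289 g/cm^3

3.289


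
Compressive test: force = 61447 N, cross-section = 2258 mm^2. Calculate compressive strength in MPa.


CS = 61447 / 2258 = 27.2 MPa

27.2


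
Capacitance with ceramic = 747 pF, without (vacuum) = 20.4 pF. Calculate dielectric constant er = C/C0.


er = 747 / 20.4 = 36.62

36.62


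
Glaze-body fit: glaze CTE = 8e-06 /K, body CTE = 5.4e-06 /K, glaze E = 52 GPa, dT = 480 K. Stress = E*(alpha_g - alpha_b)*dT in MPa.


Stress = 52*1000*(8e-06 - 5.4e-06)*480 = 64.9 MPa

64.9


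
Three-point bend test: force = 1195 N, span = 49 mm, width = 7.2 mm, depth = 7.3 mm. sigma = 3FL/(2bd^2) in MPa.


sigma = 3*1195*49/(2*7.2*7.3^2) = 228.9 MPa

228.9


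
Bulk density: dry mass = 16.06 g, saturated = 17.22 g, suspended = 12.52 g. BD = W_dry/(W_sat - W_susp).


BD = 16.06 / (17.22 - 12.52) = 16.06 / 4.7 = 3.417 g/cm^3

3.417
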